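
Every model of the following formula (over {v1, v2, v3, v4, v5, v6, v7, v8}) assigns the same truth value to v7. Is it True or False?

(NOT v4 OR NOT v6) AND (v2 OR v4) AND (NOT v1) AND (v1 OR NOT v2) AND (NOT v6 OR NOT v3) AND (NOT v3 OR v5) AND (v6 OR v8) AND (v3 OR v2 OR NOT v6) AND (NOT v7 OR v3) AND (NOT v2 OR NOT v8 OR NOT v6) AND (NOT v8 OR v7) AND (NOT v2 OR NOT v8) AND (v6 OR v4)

Suppose v7 = false.
(NOT v1) alone gives v1 = false.
(NOT v2) alone gives v2 = false.
(v4) alone gives v4 = true.
(NOT v6) alone gives v6 = false.
(v8) alone gives v8 = true.
Now (NOT v8) is unsatisfied and unit — conflict.
So every satisfying assignment has v7 = True.

True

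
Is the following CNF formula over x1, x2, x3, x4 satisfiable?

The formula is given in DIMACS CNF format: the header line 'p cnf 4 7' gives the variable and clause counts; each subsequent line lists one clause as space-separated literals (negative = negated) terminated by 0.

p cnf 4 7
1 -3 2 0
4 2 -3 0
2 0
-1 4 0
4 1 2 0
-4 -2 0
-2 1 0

From the singleton clause (x2), x2 = True.
From the singleton clause (¬x4), x4 = False.
From the singleton clause (¬x1), x1 = False.
That conflicts with the unit clause (x1).
No assignment satisfies every clause.

Unsatisfiable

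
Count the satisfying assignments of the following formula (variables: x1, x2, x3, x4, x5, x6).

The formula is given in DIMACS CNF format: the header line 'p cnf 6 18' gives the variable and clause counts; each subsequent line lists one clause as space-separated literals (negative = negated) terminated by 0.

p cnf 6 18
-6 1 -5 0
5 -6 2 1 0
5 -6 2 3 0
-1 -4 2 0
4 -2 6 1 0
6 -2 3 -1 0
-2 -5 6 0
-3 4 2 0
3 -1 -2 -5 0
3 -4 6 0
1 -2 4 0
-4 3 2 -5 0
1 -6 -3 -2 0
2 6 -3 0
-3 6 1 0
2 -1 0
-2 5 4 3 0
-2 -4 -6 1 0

There are 2^6 = 64 truth assignments over (x1, x2, x3, x4, x5, x6).
Split on x1. With x1 = True, the clauses containing x1 are satisfied and ¬x1 drops from the rest; 7 of the 2^5 = 32 assignments to the other variables satisfy what remains.
With x1 = False, by the same count on the reduced clause set, 2 assignments work.
(One model: x1=F, x2=F, x3=F, x4=F, x5=F, x6=F.)
Total: 7 + 2 = 9.

9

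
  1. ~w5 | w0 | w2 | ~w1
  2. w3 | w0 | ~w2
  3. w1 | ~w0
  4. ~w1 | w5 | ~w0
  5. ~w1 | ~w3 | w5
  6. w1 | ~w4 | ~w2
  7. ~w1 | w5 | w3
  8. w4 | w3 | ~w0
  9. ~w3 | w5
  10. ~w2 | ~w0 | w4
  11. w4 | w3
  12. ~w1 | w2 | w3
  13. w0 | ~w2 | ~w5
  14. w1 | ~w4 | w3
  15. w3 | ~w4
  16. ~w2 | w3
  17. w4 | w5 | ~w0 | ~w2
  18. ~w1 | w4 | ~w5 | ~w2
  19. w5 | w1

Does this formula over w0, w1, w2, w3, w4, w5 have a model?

Branch on w1: set w1 = 1.
Branch on w5: set w5 = 1.
Branch on w0: set w0 = 1.
Branch on w4: set w4 = 0.
Unit clause (w3) forces w3 = 1.
Unit clause (~w2) forces w2 = 0.
This assignment satisfies each clause.
A satisfying assignment: w0: 1; w1: 1; w2: 0; w3: 1; w4: 0; w5: 1.

Satisfiable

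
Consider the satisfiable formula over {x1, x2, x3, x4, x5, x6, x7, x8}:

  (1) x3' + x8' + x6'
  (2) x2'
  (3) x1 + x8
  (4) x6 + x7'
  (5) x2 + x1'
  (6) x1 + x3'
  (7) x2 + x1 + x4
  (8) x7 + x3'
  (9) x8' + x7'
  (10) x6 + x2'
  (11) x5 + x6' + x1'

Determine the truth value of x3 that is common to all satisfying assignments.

False

Suppose x3 = 1.
The clause (x2') is unit, so x2 = 0.
The clause (x1') is unit, so x1 = 0.
But (x1) is also a unit clause — contradiction.
So every satisfying assignment has x3 = False.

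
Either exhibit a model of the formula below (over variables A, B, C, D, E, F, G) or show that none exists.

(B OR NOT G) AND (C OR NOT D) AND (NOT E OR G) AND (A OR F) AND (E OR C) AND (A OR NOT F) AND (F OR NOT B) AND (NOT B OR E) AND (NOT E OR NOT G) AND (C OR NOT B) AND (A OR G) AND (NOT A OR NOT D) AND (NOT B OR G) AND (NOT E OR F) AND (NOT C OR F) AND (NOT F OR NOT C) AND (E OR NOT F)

UNSATISFIABLE

Case B = true:
Unit clause (F) forces F = true.
Unit clause (A) forces A = true.
Unit clause (E) forces E = true.
Unit clause (G) forces G = true.
That conflicts with the unit clause (NOT G).
Backtrack on B: now try B = false.
Unit clause (NOT G) forces G = false.
Unit clause (NOT E) forces E = false.
Unit clause (C) forces C = true.
Unit clause (A) forces A = true.
Unit clause (NOT D) forces D = false.
Unit clause (F) forces F = true.
That conflicts with the unit clause (NOT F).
Both values of B lead to a conflict.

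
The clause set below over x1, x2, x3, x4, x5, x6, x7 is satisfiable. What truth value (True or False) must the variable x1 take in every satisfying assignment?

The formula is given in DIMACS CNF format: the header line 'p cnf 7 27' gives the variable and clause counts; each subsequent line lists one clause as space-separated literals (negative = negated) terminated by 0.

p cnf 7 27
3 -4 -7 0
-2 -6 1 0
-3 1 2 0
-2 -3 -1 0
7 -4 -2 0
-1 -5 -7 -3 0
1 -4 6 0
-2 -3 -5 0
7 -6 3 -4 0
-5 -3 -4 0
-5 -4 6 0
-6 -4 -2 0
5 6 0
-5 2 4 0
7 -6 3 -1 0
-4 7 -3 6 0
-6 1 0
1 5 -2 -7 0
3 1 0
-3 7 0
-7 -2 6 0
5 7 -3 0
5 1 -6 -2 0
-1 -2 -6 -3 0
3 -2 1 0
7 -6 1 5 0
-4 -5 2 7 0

True

Suppose x1 = False.
The clause (¬x6) is unit, so x6 = False.
The clause (¬x4) is unit, so x4 = False.
The clause (x5) is unit, so x5 = True.
The clause (x2) is unit, so x2 = True.
The clause (¬x3) is unit, so x3 = False.
Now (x3) is unsatisfied and unit — conflict.
So every satisfying assignment has x1 = True.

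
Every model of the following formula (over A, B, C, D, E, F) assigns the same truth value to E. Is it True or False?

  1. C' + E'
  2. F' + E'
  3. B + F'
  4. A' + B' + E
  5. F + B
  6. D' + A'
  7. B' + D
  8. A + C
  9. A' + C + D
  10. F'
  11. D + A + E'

False

Suppose E = 1.
From the singleton clause (C'), C = 0.
From the singleton clause (F'), F = 0.
From the singleton clause (B), B = 1.
From the singleton clause (D), D = 1.
From the singleton clause (A'), A = 0.
But (A) is also a unit clause — contradiction.
So every satisfying assignment has E = False.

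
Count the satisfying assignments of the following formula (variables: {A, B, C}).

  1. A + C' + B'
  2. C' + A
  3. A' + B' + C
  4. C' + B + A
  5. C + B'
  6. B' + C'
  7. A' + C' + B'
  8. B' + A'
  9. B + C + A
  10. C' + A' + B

1

There are 2^3 = 8 truth assignments over (A, B, C).
Split on B. With B = 1, the clauses containing B are satisfied and B' drops from the rest; 0 of the 2^2 = 4 assignments to the other variables satisfy what remains.
With B = 0, by the same count on the reduced clause set, 1 assignment works.
(One model: A=T, B=F, C=F.)
Total: 0 + 1 = 1.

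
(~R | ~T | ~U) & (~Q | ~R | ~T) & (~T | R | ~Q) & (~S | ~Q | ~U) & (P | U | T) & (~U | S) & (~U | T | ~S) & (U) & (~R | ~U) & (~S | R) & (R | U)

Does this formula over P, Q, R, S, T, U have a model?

No, unsatisfiable

(U) alone gives U = 1.
(S) alone gives S = 1.
(~Q) alone gives Q = 0.
(T) alone gives T = 1.
(~R) alone gives R = 0.
But (R) is also a unit clause — contradiction.
No assignment satisfies every clause.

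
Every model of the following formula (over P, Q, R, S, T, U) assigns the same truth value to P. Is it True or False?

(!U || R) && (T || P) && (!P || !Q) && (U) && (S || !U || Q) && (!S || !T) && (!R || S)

True

Suppose P = false.
The clause (T) is unit, so T = true.
The clause (U) is unit, so U = true.
The clause (R) is unit, so R = true.
The clause (!S) is unit, so S = false.
But (S) is also a unit clause — contradiction.
So every satisfying assignment has P = True.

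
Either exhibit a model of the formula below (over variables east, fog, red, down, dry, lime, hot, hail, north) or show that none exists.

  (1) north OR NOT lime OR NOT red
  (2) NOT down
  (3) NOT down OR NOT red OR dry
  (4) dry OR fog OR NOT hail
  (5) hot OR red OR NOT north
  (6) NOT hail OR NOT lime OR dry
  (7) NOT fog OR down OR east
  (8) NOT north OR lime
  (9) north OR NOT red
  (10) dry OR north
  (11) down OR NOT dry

east ↦ true,  fog ↦ true,  red ↦ true,  down ↦ false,  dry ↦ false,  lime ↦ true,  hot ↦ true,  hail ↦ false,  north ↦ true

Unit clause (NOT down) forces down = false.
Unit clause (NOT dry) forces dry = false.
Unit clause (north) forces north = true.
Unit clause (lime) forces lime = true.
Unit clause (NOT hail) forces hail = false.
Suppose hot = true.
Suppose fog = true.
Unit clause (east) forces east = true.
Every clause is now satisfied; red is unconstrained.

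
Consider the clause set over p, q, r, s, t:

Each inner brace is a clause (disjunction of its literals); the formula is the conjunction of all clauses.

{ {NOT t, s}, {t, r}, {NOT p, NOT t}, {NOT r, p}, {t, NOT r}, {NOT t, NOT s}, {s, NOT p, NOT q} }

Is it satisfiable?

No

Branch on t: set t = false.
Unit clause (r) forces r = true.
Now (NOT r) is unsatisfied and unit — conflict.
Undo t and try t = true.
Unit clause (s) forces s = true.
Now (NOT s) is unsatisfied and unit — conflict.
Either choice for t ends in contradiction.
No assignment satisfies every clause.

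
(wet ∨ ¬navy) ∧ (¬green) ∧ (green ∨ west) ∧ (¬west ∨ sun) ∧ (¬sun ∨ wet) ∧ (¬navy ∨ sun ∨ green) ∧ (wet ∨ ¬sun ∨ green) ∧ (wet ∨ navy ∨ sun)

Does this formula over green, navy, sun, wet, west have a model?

(¬green) alone gives green = False.
(west) alone gives west = True.
(sun) alone gives sun = True.
(wet) alone gives wet = True.
No clause remains; navy is free.
A satisfying assignment: green: False, navy: True, sun: True, wet: True, west: True.

Yes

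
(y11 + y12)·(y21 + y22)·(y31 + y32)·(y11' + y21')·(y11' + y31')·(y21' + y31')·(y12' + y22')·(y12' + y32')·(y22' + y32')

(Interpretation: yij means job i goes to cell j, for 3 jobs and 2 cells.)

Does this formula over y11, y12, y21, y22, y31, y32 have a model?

Unsatisfiable

Suppose y11 = 1.
(y21') alone gives y21 = 0.
(y22) alone gives y22 = 1.
(y31') alone gives y31 = 0.
(y32) alone gives y32 = 1.
Now (y32') is unsatisfied and unit — conflict.
Undo y11 and try y11 = 0.
(y12) alone gives y12 = 1.
(y22') alone gives y22 = 0.
(y21) alone gives y21 = 1.
(y31') alone gives y31 = 0.
(y32) alone gives y32 = 1.
Now (y32') is unsatisfied and unit — conflict.
Both values of y11 lead to a conflict.
No assignment satisfies every clause.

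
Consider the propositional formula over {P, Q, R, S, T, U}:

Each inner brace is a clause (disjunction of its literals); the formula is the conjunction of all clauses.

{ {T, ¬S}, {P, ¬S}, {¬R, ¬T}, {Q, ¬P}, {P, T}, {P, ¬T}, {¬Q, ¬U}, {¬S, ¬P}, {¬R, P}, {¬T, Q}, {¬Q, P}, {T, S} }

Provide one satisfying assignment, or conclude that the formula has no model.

P=True, Q=True, R=False, S=False, T=True, U=False

Try T = True.
From the singleton clause (¬R), R = False.
From the singleton clause (P), P = True.
From the singleton clause (Q), Q = True.
From the singleton clause (¬U), U = False.
From the singleton clause (¬S), S = False.
All clauses are satisfied.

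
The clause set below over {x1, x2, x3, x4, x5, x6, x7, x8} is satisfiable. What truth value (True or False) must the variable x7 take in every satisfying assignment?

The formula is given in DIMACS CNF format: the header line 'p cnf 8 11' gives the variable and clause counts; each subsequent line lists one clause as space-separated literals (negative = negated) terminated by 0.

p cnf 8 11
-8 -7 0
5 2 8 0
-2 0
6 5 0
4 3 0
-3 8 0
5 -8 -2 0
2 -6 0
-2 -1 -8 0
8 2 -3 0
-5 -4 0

False

Suppose x7 = True.
The clause (¬x8) is unit, so x8 = False.
The clause (¬x2) is unit, so x2 = False.
The clause (x5) is unit, so x5 = True.
The clause (¬x3) is unit, so x3 = False.
The clause (x4) is unit, so x4 = True.
But (¬x4) is also a unit clause — contradiction.
So every satisfying assignment has x7 = False.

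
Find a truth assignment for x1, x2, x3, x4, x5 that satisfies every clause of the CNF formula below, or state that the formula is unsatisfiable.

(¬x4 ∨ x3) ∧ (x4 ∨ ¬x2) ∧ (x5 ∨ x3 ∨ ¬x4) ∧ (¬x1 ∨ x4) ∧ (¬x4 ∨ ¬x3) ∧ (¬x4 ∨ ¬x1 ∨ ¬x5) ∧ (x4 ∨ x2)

Branch on x4: set x4 = False.
The clause (¬x2) is unit, so x2 = False.
That conflicts with the unit clause (x2).
Backtrack on x4: now try x4 = True.
The clause (x3) is unit, so x3 = True.
That conflicts with the unit clause (¬x3).
Both values of x4 lead to a conflict.

UNSATISFIABLE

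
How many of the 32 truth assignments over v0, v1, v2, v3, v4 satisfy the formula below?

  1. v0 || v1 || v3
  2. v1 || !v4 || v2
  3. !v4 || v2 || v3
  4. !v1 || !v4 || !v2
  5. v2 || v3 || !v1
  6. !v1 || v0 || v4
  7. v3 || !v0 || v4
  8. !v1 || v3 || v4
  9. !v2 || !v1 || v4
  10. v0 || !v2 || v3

There are 2^5 = 32 truth assignments over (v0, v1, v2, v3, v4).
Split on v2. With v2 = true, the clauses containing v2 are satisfied and !v2 drops from the rest; 5 of the 2^4 = 16 assignments to the other variables satisfy what remains.
With v2 = false, by the same count on the reduced clause set, 5 assignments work.
(One model: v0=F, v1=F, v2=F, v3=T, v4=F.)
Total: 5 + 5 = 10.

10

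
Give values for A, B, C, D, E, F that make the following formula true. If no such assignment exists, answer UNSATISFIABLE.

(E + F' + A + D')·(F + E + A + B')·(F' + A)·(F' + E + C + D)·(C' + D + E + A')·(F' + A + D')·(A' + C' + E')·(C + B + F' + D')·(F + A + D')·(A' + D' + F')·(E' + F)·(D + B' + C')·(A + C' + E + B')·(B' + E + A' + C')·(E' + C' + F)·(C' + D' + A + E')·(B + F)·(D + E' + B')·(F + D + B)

A ↦ 1; B ↦ 1; C ↦ 0; D ↦ 0; E ↦ 0; F ↦ 0

Try F = 0.
From the singleton clause (E'), E = 0.
From the singleton clause (B), B = 1.
From the singleton clause (A), A = 1.
From the singleton clause (C'), C = 0.
All clauses hold; D can take either value.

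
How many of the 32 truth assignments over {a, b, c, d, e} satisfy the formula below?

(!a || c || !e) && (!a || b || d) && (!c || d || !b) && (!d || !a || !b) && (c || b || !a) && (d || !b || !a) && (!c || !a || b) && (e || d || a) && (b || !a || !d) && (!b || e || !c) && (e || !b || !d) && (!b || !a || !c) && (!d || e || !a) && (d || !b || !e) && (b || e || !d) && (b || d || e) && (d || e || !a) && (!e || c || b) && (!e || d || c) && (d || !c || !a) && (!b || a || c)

3

There are 2^5 = 32 truth assignments over (a, b, c, d, e).
Split on a. With a = true, the clauses containing a are satisfied and !a drops from the rest; 0 of the 2^4 = 16 assignments to the other variables satisfy what remains.
With a = false, by the same count on the reduced clause set, 3 assignments work.
(One model: a=F, b=F, c=T, d=F, e=T.)
Total: 0 + 3 = 3.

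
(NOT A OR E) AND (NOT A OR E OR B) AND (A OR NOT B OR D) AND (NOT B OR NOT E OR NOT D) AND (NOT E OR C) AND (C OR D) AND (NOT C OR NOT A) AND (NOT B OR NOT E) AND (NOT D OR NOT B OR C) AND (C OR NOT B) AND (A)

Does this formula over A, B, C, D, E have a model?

(A) alone gives A = true.
(E) alone gives E = true.
(C) alone gives C = true.
Now (NOT C) is unsatisfied and unit — conflict.
No assignment satisfies every clause.

No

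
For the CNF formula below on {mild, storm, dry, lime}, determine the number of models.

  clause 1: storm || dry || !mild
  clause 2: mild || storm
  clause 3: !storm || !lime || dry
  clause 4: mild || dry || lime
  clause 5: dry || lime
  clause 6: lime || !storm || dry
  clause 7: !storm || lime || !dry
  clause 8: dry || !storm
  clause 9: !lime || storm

3

There are 2^4 = 16 truth assignments over (mild, storm, dry, lime).
Check each against the 9 clauses (columns in the order mild, storm, dry, lime):
  F F F F  ✗ fails (mild || storm)
  F F F T  ✗ fails (mild || storm)
  F F T F  ✗ fails (mild || storm)
  F F T T  ✗ fails (mild || storm)
  F T F F  ✗ fails (mild || dry || lime)
  F T F T  ✗ fails (!storm || !lime || dry)
  F T T F  ✗ fails (!storm || lime || !dry)
  F T T T  ✓ satisfies all
  T F F F  ✗ fails (storm || dry || !mild)
  T F F T  ✗ fails (storm || dry || !mild)
  T F T F  ✓ satisfies all
  T F T T  ✗ fails (!lime || storm)
  T T F F  ✗ fails (dry || lime)
  T T F T  ✗ fails (!storm || !lime || dry)
  T T T F  ✗ fails (!storm || lime || !dry)
  T T T T  ✓ satisfies all
3 of the 16 rows are models.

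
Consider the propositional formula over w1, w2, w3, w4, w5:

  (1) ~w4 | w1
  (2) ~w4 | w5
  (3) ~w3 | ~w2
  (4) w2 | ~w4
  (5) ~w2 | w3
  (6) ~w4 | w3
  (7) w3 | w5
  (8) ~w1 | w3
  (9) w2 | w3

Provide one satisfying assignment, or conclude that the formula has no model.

Try w4 = 0.
Try w3 = 1.
(~w2) alone gives w2 = 0.
No clause remains; w1, w5 are free.

w1: 1,  w2: 0,  w3: 1,  w4: 0,  w5: 1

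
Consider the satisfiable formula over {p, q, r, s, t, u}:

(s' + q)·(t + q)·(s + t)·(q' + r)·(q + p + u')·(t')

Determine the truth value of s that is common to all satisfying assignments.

True

Suppose s = 0.
Unit clause (t) forces t = 1.
Now (t') is unsatisfied and unit — conflict.
So every satisfying assignment has s = True.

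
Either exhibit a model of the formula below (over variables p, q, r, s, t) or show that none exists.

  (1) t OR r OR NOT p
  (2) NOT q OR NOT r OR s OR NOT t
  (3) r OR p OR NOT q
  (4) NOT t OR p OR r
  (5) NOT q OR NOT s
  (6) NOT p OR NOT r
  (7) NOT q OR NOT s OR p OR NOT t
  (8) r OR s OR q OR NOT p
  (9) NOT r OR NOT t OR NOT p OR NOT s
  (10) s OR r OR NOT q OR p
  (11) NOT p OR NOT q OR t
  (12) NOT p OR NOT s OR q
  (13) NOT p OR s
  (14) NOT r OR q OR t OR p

Try q = false.
Try p = false.
Try t = true.
Unit clause (r) forces r = true.
Every clause is now satisfied; s is unconstrained.

p: false,  q: false,  r: true,  s: true,  t: true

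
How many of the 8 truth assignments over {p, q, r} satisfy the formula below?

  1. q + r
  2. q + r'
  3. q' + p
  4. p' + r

1

There are 2^3 = 8 truth assignments over (p, q, r).
Check each against the 4 clauses (columns in the order p, q, r):
  F F F  ✗ fails (q + r)
  F F T  ✗ fails (q + r')
  F T F  ✗ fails (q' + p)
  F T T  ✗ fails (q' + p)
  T F F  ✗ fails (q + r)
  T F T  ✗ fails (q + r')
  T T F  ✗ fails (p' + r)
  T T T  ✓ satisfies all
1 of the 8 rows is a model.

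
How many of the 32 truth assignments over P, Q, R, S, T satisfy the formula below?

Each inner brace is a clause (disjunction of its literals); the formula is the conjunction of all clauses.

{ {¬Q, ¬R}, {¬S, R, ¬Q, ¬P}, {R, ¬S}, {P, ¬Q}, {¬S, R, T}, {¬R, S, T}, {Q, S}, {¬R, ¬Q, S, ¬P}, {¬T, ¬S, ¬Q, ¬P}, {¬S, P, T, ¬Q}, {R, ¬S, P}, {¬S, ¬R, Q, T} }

4

There are 2^5 = 32 truth assignments over (P, Q, R, S, T).
Split on P. With P = True, the clauses containing P are satisfied and ¬P drops from the rest; 3 of the 2^4 = 16 assignments to the other variables satisfy what remains.
With P = False, by the same count on the reduced clause set, 1 assignment works.
(One model: P=F, Q=F, R=T, S=T, T=T.)
Total: 3 + 1 = 4.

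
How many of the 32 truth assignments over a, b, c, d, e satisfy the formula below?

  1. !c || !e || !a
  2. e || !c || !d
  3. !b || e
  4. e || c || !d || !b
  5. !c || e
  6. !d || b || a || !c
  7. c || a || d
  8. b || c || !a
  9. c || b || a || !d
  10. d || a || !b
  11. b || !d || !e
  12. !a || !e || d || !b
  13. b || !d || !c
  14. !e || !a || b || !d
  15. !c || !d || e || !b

4

There are 2^5 = 32 truth assignments over (a, b, c, d, e).
Split on c. With c = true, the clauses containing c are satisfied and !c drops from the rest; 2 of the 2^4 = 16 assignments to the other variables satisfy what remains.
With c = false, by the same count on the reduced clause set, 2 assignments work.
Total: 2 + 2 = 4.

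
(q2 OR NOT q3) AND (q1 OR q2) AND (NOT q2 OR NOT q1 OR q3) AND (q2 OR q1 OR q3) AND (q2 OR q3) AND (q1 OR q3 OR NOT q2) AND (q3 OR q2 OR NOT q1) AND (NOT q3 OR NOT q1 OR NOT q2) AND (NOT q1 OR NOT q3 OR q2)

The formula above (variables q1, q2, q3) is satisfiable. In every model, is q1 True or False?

Suppose q1 = true.
Branch on q2: set q2 = true.
From the singleton clause (q3), q3 = true.
Now (NOT q3) is unsatisfied and unit — conflict.
So q2 must be the other value — set q2 = false.
From the singleton clause (NOT q3), q3 = false.
Now (q3) is unsatisfied and unit — conflict.
Both values of q2 lead to a conflict.
So every satisfying assignment has q1 = False.

False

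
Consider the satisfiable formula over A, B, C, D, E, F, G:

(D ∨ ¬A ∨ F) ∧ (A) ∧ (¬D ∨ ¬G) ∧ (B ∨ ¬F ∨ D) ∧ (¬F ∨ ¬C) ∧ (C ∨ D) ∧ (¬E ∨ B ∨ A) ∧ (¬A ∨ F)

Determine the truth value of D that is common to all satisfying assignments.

Suppose D = False.
From the singleton clause (A), A = True.
From the singleton clause (F), F = True.
From the singleton clause (B), B = True.
From the singleton clause (¬C), C = False.
That conflicts with the unit clause (C).
So every satisfying assignment has D = True.

True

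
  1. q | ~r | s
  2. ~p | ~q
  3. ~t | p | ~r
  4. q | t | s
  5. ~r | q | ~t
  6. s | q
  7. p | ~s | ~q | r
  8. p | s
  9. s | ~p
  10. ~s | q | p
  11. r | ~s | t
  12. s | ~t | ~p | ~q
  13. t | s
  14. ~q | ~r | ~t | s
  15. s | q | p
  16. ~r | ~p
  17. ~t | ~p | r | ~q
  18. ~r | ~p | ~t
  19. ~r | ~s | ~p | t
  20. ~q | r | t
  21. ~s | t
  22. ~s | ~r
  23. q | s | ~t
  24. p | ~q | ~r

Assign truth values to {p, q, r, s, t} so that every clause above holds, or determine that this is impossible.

p=1; q=0; r=0; s=1; t=1

Branch on p: set p = 1.
(~q) alone gives q = 0.
(s) alone gives s = 1.
(~r) alone gives r = 0.
(t) alone gives t = 1.
This assignment satisfies each clause.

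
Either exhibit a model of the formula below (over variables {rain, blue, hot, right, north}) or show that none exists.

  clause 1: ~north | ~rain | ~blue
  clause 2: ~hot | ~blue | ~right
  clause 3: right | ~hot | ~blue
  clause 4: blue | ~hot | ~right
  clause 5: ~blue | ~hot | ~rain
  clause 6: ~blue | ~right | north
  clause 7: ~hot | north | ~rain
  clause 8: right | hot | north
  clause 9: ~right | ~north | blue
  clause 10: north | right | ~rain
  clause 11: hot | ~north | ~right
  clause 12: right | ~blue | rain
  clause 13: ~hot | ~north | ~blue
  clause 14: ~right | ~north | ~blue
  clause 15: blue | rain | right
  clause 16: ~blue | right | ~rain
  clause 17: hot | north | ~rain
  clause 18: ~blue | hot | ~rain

rain=0,  blue=0,  hot=0,  right=1,  north=0

Case north = 0:
Case blue = 0:
Case hot = 0:
(right) alone gives right = 1.
(~rain) alone gives rain = 0.
All clauses are satisfied.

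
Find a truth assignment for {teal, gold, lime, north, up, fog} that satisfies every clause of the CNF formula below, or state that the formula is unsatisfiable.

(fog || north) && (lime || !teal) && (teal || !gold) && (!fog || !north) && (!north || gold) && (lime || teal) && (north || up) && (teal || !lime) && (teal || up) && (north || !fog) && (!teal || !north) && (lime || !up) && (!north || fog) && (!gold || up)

Case fog = true:
(!north) alone gives north = false.
But (north) is also a unit clause — contradiction.
So fog must be the other value — set fog = false.
(north) alone gives north = true.
But (!north) is also a unit clause — contradiction.
Both values of fog lead to a conflict.

UNSATISFIABLE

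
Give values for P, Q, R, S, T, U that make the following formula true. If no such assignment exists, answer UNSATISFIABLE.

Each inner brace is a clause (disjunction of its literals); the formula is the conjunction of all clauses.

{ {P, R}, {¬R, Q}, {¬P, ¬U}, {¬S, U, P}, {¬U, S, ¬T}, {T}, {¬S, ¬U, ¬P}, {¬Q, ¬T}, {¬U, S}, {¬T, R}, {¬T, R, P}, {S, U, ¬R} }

UNSATISFIABLE

From the singleton clause (T), T = True.
From the singleton clause (¬Q), Q = False.
From the singleton clause (¬R), R = False.
But (R) is also a unit clause — contradiction.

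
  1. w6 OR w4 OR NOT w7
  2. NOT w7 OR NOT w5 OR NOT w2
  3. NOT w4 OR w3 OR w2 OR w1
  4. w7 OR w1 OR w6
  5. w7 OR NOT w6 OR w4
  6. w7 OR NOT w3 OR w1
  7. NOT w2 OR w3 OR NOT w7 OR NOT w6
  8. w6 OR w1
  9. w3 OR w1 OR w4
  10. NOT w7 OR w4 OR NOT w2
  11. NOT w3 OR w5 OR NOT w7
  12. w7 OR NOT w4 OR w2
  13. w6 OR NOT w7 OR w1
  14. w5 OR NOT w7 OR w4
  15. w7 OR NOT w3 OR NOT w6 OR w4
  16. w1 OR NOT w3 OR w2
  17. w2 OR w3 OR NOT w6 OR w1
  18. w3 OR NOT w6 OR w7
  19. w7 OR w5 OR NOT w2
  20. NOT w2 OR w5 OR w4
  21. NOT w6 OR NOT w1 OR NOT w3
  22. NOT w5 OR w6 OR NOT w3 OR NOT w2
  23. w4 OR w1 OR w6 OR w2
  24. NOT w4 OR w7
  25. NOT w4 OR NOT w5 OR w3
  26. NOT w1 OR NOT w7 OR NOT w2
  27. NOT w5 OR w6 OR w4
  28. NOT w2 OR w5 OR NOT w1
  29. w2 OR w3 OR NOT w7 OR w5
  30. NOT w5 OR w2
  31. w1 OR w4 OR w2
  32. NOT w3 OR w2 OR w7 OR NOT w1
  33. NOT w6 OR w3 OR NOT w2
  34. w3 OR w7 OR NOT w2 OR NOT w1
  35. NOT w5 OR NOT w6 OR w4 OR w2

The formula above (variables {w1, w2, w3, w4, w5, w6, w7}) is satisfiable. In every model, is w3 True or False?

Suppose w3 = true.
Branch on w7: set w7 = true.
Unit clause (w5) forces w5 = true.
Unit clause (NOT w2) forces w2 = false.
That conflicts with the unit clause (w2).
So w7 must be the other value — set w7 = false.
Unit clause (w1) forces w1 = true.
Unit clause (NOT w6) forces w6 = false.
Unit clause (NOT w4) forces w4 = false.
Unit clause (NOT w5) forces w5 = false.
Unit clause (NOT w2) forces w2 = false.
That conflicts with the unit clause (w2).
Either choice for w7 ends in contradiction.
So every satisfying assignment has w3 = False.

False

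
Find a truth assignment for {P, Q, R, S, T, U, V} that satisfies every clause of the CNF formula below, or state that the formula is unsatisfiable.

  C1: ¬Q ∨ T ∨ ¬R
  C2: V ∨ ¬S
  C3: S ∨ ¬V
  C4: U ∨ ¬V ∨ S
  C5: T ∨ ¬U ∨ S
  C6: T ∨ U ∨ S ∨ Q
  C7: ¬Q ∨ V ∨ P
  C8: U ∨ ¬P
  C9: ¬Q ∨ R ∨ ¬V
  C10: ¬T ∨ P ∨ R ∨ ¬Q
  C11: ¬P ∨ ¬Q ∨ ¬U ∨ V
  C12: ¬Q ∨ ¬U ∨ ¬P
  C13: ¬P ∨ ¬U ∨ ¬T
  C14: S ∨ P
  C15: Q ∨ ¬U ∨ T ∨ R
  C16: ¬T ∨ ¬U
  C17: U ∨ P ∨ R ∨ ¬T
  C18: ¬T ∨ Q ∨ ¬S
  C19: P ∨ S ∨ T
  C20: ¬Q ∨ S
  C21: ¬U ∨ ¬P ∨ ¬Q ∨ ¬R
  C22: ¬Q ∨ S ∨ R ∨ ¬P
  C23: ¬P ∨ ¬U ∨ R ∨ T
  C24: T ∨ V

Case V = True:
From the singleton clause (S), S = True.
Case U = True:
From the singleton clause (¬T), T = False.
Case Q = False:
From the singleton clause (R), R = True.
No clause remains; P is free.

P: False; Q: False; R: True; S: True; T: False; U: True; V: True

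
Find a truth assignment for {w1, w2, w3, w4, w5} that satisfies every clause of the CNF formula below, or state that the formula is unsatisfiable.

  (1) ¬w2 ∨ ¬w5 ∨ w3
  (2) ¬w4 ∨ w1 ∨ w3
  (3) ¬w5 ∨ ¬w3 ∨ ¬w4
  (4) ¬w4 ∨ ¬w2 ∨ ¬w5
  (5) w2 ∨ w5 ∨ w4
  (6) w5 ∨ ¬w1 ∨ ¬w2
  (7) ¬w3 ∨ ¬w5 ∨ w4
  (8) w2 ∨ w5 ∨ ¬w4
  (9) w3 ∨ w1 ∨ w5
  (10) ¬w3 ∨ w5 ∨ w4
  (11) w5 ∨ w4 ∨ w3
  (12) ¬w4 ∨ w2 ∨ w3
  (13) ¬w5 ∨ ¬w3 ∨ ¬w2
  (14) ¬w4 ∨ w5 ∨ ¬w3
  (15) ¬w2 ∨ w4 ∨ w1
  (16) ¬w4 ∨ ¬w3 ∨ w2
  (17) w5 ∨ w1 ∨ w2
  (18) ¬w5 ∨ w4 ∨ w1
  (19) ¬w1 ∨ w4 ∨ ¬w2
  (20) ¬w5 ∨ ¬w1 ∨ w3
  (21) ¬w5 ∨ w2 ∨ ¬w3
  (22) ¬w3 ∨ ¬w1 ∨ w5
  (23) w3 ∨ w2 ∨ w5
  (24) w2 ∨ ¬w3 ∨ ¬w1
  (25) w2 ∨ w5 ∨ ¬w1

Try w2 = False.
Try w5 = True.
Unit clause (¬w3) forces w3 = False.
Unit clause (¬w4) forces w4 = False.
Unit clause (w1) forces w1 = True.
That conflicts with the unit clause (¬w1).
Undo w5 and try w5 = False.
Unit clause (w4) forces w4 = True.
That conflicts with the unit clause (¬w4).
Either choice for w5 ends in contradiction.
Undo w2 and try w2 = True.
Try w5 = False.
Unit clause (¬w1) forces w1 = False.
Unit clause (w3) forces w3 = True.
Unit clause (w4) forces w4 = True.
That conflicts with the unit clause (¬w4).
Undo w5 and try w5 = True.
Unit clause (w3) forces w3 = True.
That conflicts with the unit clause (¬w3).
Either choice for w5 ends in contradiction.
Either choice for w2 ends in contradiction.

UNSATISFIABLE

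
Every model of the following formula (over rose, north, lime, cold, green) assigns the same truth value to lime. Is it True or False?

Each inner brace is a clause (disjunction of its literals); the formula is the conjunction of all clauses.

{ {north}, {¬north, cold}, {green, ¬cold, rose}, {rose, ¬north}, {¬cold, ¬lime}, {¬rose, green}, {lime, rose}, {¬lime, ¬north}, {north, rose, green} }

Suppose lime = True.
The clause (north) is unit, so north = True.
But (¬north) is also a unit clause — contradiction.
So every satisfying assignment has lime = False.

False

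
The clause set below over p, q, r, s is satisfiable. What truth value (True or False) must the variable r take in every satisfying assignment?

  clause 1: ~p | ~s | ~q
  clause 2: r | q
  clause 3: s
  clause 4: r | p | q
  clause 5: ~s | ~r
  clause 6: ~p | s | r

Suppose r = 1.
From the singleton clause (s), s = 1.
Now (~s) is unsatisfied and unit — conflict.
So every satisfying assignment has r = False.

False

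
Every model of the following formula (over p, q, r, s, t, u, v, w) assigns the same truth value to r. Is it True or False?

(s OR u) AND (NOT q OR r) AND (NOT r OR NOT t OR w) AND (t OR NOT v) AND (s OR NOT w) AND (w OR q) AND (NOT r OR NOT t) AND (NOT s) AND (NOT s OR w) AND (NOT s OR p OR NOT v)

Suppose r = false.
(NOT q) alone gives q = false.
(w) alone gives w = true.
(s) alone gives s = true.
Now (NOT s) is unsatisfied and unit — conflict.
So every satisfying assignment has r = True.

True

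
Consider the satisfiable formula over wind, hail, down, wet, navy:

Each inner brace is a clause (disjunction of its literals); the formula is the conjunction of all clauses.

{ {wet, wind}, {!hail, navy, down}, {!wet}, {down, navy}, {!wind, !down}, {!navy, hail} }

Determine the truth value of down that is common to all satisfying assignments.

False

Suppose down = true.
Unit clause (!wet) forces wet = false.
Unit clause (wind) forces wind = true.
But (!wind) is also a unit clause — contradiction.
So every satisfying assignment has down = False.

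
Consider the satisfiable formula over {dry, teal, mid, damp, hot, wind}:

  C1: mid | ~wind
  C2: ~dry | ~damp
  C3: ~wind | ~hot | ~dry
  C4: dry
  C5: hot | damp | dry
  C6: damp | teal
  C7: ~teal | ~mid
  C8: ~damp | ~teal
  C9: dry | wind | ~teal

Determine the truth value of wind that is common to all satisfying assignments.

Suppose wind = 1.
Unit clause (mid) forces mid = 1.
Unit clause (dry) forces dry = 1.
Unit clause (~damp) forces damp = 0.
Unit clause (~hot) forces hot = 0.
Unit clause (teal) forces teal = 1.
Now (~teal) is unsatisfied and unit — conflict.
So every satisfying assignment has wind = False.

False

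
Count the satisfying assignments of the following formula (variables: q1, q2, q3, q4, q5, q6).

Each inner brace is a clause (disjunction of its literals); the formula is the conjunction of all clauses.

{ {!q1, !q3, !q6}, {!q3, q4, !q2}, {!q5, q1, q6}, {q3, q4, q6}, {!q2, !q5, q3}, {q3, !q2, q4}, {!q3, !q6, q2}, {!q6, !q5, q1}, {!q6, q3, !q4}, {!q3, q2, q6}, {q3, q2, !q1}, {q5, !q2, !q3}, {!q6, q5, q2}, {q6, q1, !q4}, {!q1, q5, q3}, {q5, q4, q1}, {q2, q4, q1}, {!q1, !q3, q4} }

1

There are 2^6 = 64 truth assignments over (q1, q2, q3, q4, q5, q6).
Split on q4. With q4 = true, the clauses containing q4 are satisfied and !q4 drops from the rest; 1 of the 2^5 = 32 assignments to the other variables satisfy what remains.
With q4 = false, by the same count on the reduced clause set, 0 assignments work.
Total: 1 + 0 = 1.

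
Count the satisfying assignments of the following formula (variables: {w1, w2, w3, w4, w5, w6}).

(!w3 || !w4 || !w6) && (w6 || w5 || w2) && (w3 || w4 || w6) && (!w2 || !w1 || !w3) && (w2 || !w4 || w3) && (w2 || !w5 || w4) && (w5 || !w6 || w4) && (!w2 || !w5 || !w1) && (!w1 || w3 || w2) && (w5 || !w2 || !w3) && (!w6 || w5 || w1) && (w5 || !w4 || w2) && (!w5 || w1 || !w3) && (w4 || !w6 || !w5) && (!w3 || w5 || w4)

6

There are 2^6 = 64 truth assignments over (w1, w2, w3, w4, w5, w6).
Split on w5. With w5 = true, the clauses containing w5 are satisfied and !w5 drops from the rest; 3 of the 2^5 = 32 assignments to the other variables satisfy what remains.
With w5 = false, by the same count on the reduced clause set, 3 assignments work.
(One model: w1=F, w2=T, w3=F, w4=T, w5=F, w6=F.)
Total: 3 + 3 = 6.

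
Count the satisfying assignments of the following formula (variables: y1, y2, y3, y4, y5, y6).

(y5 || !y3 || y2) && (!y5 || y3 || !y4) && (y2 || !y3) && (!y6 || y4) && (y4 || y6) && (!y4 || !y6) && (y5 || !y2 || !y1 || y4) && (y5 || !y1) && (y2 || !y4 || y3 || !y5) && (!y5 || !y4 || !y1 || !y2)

4

There are 2^6 = 64 truth assignments over (y1, y2, y3, y4, y5, y6).
Split on y1. With y1 = true, the clauses containing y1 are satisfied and !y1 drops from the rest; 0 of the 2^5 = 32 assignments to the other variables satisfy what remains.
With y1 = false, by the same count on the reduced clause set, 4 assignments work.
Total: 0 + 4 = 4.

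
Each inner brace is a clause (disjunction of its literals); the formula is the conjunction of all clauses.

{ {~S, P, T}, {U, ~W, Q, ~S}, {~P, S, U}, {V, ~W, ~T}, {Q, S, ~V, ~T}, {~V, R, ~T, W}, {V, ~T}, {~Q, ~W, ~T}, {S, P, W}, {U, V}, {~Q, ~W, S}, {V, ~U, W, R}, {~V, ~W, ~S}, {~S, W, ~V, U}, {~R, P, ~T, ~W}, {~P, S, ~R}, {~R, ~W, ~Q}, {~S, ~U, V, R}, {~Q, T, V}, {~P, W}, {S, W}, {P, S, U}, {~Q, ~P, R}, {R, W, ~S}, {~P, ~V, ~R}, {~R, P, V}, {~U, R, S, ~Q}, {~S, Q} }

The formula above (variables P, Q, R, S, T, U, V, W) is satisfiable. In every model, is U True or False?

True

Suppose U = 0.
Unit clause (V) forces V = 1.
Branch on P: set P = 0.
Unit clause (S) forces S = 1.
Unit clause (T) forces T = 1.
Unit clause (~W) forces W = 0.
Now (W) is unsatisfied and unit — conflict.
Backtrack on P: now try P = 1.
Unit clause (S) forces S = 1.
Unit clause (~W) forces W = 0.
Now (W) is unsatisfied and unit — conflict.
Both values of P lead to a conflict.
So every satisfying assignment has U = True.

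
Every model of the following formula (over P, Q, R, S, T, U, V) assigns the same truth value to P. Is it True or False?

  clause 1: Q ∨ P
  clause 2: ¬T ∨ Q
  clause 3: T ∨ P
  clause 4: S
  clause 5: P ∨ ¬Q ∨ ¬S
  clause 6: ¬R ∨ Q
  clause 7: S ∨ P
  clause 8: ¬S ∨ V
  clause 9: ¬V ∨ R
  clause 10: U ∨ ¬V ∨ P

Suppose P = False.
(Q) alone gives Q = True.
(T) alone gives T = True.
(S) alone gives S = True.
Now (¬S) is unsatisfied and unit — conflict.
So every satisfying assignment has P = True.

True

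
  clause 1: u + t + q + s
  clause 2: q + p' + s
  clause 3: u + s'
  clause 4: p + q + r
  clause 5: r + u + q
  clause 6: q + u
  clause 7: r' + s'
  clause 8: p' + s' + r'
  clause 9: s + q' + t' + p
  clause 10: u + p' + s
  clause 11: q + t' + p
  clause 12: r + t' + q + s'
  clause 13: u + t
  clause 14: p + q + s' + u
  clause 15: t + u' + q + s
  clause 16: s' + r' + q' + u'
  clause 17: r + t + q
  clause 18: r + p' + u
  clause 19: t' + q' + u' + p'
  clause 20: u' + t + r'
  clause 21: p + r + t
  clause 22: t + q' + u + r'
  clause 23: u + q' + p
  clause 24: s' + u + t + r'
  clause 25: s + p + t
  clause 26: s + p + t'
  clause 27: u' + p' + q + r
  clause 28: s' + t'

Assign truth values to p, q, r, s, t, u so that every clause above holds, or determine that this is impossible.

Case u = 1:
Case r = 0:
Case p = 1:
From the singleton clause (q), q = 1.
From the singleton clause (t'), t = 0.
Every clause is now satisfied; s is unconstrained.

p: 1, q: 1, r: 0, s: 1, t: 0, u: 1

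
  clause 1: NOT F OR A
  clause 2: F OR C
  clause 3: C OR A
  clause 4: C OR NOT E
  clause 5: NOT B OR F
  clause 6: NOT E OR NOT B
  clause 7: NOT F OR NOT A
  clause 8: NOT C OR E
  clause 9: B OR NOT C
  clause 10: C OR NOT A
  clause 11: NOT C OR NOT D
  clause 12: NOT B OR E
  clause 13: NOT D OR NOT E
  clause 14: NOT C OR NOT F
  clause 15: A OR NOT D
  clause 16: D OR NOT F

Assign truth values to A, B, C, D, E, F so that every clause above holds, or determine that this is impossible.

Suppose F = false.
Unit clause (C) forces C = true.
Unit clause (NOT B) forces B = false.
That conflicts with the unit clause (B).
So F must be the other value — set F = true.
Unit clause (A) forces A = true.
That conflicts with the unit clause (NOT A).
Neither F = true nor F = false works.

UNSATISFIABLE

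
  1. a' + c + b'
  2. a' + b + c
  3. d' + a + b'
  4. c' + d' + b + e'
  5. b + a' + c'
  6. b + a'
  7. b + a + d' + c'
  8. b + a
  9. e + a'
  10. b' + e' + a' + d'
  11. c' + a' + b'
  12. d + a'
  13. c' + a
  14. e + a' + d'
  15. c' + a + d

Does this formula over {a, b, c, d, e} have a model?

Yes

Suppose b = 1.
Suppose a = 0.
The clause (d') is unit, so d = 0.
The clause (c') is unit, so c = 0.
All clauses hold; e can take either value.
A satisfying assignment: a: 0, b: 1, c: 0, d: 0, e: 0.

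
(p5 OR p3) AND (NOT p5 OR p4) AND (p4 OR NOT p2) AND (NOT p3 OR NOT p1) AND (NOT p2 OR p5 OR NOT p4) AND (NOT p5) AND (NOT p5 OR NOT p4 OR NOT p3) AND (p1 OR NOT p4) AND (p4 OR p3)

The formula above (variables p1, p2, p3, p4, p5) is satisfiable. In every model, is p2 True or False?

False

Suppose p2 = true.
The clause (p4) is unit, so p4 = true.
The clause (p5) is unit, so p5 = true.
But (NOT p5) is also a unit clause — contradiction.
So every satisfying assignment has p2 = False.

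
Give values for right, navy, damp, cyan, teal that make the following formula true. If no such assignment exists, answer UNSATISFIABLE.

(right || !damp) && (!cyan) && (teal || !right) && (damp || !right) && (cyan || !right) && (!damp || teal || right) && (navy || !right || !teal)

(!cyan) alone gives cyan = false.
(!right) alone gives right = false.
(!damp) alone gives damp = false.
No clause remains; navy, teal are free.

right: false, navy: false, damp: false, cyan: false, teal: true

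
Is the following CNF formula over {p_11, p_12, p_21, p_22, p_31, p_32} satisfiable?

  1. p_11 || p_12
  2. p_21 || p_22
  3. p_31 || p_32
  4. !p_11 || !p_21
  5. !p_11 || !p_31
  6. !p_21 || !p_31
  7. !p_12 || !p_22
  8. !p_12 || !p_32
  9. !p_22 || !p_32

Unsatisfiable

Branch on p_11: set p_11 = true.
The clause (!p_21) is unit, so p_21 = false.
The clause (p_22) is unit, so p_22 = true.
The clause (!p_31) is unit, so p_31 = false.
The clause (p_32) is unit, so p_32 = true.
Now (!p_32) is unsatisfied and unit — conflict.
That branch fails; take p_11 = false instead.
The clause (p_12) is unit, so p_12 = true.
The clause (!p_22) is unit, so p_22 = false.
The clause (p_21) is unit, so p_21 = true.
The clause (!p_31) is unit, so p_31 = false.
The clause (p_32) is unit, so p_32 = true.
Now (!p_32) is unsatisfied and unit — conflict.
Neither p_11 = true nor p_11 = false works.
No assignment satisfies every clause.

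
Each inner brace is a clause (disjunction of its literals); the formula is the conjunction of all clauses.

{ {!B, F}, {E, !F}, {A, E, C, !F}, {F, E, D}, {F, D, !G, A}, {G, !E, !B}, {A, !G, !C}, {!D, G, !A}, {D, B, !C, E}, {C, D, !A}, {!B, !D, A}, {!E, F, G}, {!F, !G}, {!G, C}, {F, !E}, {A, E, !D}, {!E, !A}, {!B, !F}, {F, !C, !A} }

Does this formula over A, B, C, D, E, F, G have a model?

Satisfiable

Suppose B = false.
Suppose E = true.
Unit clause (F) forces F = true.
Unit clause (!G) forces G = false.
Unit clause (!A) forces A = false.
No clause remains; C, D are free.
A satisfying assignment: A=false,  B=false,  C=true,  D=false,  E=true,  F=true,  G=false.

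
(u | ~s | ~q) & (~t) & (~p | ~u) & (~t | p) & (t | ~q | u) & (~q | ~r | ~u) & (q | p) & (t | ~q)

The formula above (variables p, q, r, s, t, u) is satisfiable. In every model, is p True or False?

True

Suppose p = 0.
From the singleton clause (~t), t = 0.
From the singleton clause (q), q = 1.
Now (~q) is unsatisfied and unit — conflict.
So every satisfying assignment has p = True.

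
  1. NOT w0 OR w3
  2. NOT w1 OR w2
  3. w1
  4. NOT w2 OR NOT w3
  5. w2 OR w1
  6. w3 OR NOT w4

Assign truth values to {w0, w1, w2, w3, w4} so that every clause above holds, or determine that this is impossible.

(w1) alone gives w1 = true.
(w2) alone gives w2 = true.
(NOT w3) alone gives w3 = false.
(NOT w0) alone gives w0 = false.
(NOT w4) alone gives w4 = false.
This assignment satisfies each clause.

w0: false, w1: true, w2: true, w3: false, w4: false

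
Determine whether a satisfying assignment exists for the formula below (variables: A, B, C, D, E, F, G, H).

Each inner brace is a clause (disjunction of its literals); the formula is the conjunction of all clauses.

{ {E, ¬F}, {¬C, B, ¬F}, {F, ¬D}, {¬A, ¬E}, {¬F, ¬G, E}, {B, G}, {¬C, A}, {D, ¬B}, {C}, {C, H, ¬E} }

The clause (C) is unit, so C = True.
The clause (A) is unit, so A = True.
The clause (¬E) is unit, so E = False.
The clause (¬F) is unit, so F = False.
The clause (¬D) is unit, so D = False.
The clause (¬B) is unit, so B = False.
The clause (G) is unit, so G = True.
No clause remains; H is free.
A satisfying assignment: A ↦ True; B ↦ False; C ↦ True; D ↦ False; E ↦ False; F ↦ False; G ↦ True; H ↦ True.

Yes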